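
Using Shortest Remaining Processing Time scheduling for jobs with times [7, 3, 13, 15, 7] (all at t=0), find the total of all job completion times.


Since all jobs arrive at t=0, SRPT equals SPT ordering.
SPT order: [3, 7, 7, 13, 15]
Completion times:
  Job 1: p=3, C=3
  Job 2: p=7, C=10
  Job 3: p=7, C=17
  Job 4: p=13, C=30
  Job 5: p=15, C=45
Total completion time = 3 + 10 + 17 + 30 + 45 = 105

105


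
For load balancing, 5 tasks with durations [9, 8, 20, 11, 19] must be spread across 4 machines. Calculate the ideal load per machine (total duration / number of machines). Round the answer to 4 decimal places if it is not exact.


Total processing time = 9 + 8 + 20 + 11 + 19 = 67
Number of machines = 4
Ideal balanced load = 67 / 4 = 16.75

16.75


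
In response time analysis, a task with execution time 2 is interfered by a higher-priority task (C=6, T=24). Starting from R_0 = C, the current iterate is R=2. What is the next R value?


R_next = C + ceil(R_prev / T_hp) * C_hp
ceil(2 / 24) = ceil(0.0833) = 1
Interference = 1 * 6 = 6
R_next = 2 + 6 = 8

8


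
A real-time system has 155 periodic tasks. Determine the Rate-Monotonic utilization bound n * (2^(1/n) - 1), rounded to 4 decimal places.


Compute 2^(1/155) = 1.0044819312
Subtract 1: 1.0044819312 - 1 = 0.0044819312
Multiply by n: 155 * 0.0044819312 = 0.6946993360
Round to 4 dp: 0.6947

0.6947


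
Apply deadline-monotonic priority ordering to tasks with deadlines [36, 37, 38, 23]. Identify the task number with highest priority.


Sort tasks by relative deadline (ascending):
  Task 4: deadline = 23
  Task 1: deadline = 36
  Task 2: deadline = 37
  Task 3: deadline = 38
Priority order (highest first): [4, 1, 2, 3]
Highest priority task = 4

4


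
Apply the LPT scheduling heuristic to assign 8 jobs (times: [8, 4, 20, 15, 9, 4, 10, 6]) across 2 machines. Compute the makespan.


Sort jobs in decreasing order (LPT): [20, 15, 10, 9, 8, 6, 4, 4]
Assign each job to the least loaded machine:
  Machine 1: jobs [20, 9, 6, 4], load = 39
  Machine 2: jobs [15, 10, 8, 4], load = 37
Makespan = max load = 39

39


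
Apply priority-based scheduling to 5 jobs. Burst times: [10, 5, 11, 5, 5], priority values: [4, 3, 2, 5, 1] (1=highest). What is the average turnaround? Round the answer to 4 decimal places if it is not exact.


Sort by priority (ascending = highest first):
Order: [(1, 5), (2, 11), (3, 5), (4, 10), (5, 5)]
Completion times:
  Priority 1, burst=5, C=5
  Priority 2, burst=11, C=16
  Priority 3, burst=5, C=21
  Priority 4, burst=10, C=31
  Priority 5, burst=5, C=36
Average turnaround = 109/5 = 21.8

21.8


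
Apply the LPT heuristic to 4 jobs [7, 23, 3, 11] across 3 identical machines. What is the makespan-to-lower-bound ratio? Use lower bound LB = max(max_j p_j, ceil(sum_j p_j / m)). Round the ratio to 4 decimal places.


LPT order: [23, 11, 7, 3]
Machine loads after assignment: [23, 11, 10]
LPT makespan = 23
Lower bound = max(max_job, ceil(total/3)) = max(23, 15) = 23
Ratio = 23 / 23 = 1.0

1.0


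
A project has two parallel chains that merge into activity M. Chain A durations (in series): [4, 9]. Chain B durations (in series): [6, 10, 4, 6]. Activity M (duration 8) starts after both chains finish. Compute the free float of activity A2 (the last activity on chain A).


ES(A2) = sum of predecessors on chain A = 4
EF(A2) = ES + duration = 4 + 9 = 13
Successor of A2 is M. ES(M) = max(sum(A), sum(B)) = max(13, 26) = 26
Free float = ES(successor) - EF(current) = 26 - 13 = 13

13


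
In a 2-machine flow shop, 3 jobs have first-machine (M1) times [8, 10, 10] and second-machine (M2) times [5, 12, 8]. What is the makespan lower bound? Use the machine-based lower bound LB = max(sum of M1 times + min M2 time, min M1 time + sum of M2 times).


LB1 = sum(M1 times) + min(M2 times) = 28 + 5 = 33
LB2 = min(M1 times) + sum(M2 times) = 8 + 25 = 33
Lower bound = max(LB1, LB2) = max(33, 33) = 33

33


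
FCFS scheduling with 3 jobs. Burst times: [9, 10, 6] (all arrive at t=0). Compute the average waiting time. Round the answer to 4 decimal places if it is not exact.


FCFS order (as given): [9, 10, 6]
Waiting times:
  Job 1: wait = 0
  Job 2: wait = 9
  Job 3: wait = 19
Sum of waiting times = 28
Average waiting time = 28/3 = 9.3333

9.3333


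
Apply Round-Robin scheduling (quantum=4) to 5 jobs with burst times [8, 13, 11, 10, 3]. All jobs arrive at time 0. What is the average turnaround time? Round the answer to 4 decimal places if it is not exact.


Time quantum = 4
Execution trace:
  J1 runs 4 units, time = 4
  J2 runs 4 units, time = 8
  J3 runs 4 units, time = 12
  J4 runs 4 units, time = 16
  J5 runs 3 units, time = 19
  J1 runs 4 units, time = 23
  J2 runs 4 units, time = 27
  J3 runs 4 units, time = 31
  J4 runs 4 units, time = 35
  J2 runs 4 units, time = 39
  J3 runs 3 units, time = 42
  J4 runs 2 units, time = 44
  J2 runs 1 units, time = 45
Finish times: [23, 45, 42, 44, 19]
Average turnaround = 173/5 = 34.6

34.6


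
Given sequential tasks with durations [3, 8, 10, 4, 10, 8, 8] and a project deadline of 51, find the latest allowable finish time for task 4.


LF(activity 4) = deadline - sum of successor durations
Successors: activities 5 through 7 with durations [10, 8, 8]
Sum of successor durations = 26
LF = 51 - 26 = 25

25


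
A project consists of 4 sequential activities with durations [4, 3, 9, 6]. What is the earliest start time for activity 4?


Activity 4 starts after activities 1 through 3 complete.
Predecessor durations: [4, 3, 9]
ES = 4 + 3 + 9 = 16

16


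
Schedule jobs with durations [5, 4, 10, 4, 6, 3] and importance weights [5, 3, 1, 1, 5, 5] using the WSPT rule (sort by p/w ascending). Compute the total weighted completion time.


Compute p/w ratios and sort ascending (WSPT): [(3, 5), (5, 5), (6, 5), (4, 3), (4, 1), (10, 1)]
Compute weighted completion times:
  Job (p=3,w=5): C=3, w*C=5*3=15
  Job (p=5,w=5): C=8, w*C=5*8=40
  Job (p=6,w=5): C=14, w*C=5*14=70
  Job (p=4,w=3): C=18, w*C=3*18=54
  Job (p=4,w=1): C=22, w*C=1*22=22
  Job (p=10,w=1): C=32, w*C=1*32=32
Total weighted completion time = 233

233


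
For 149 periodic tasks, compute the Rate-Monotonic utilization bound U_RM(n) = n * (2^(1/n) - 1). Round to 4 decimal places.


Compute 2^(1/149) = 1.0046628318
Subtract 1: 1.0046628318 - 1 = 0.0046628318
Multiply by n: 149 * 0.0046628318 = 0.6947619382
Round to 4 dp: 0.6948

0.6948


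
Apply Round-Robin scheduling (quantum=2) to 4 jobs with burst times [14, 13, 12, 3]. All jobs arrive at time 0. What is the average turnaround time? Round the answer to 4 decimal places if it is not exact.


Time quantum = 2
Execution trace:
  J1 runs 2 units, time = 2
  J2 runs 2 units, time = 4
  J3 runs 2 units, time = 6
  J4 runs 2 units, time = 8
  J1 runs 2 units, time = 10
  J2 runs 2 units, time = 12
  J3 runs 2 units, time = 14
  J4 runs 1 units, time = 15
  J1 runs 2 units, time = 17
  J2 runs 2 units, time = 19
  J3 runs 2 units, time = 21
  J1 runs 2 units, time = 23
  J2 runs 2 units, time = 25
  J3 runs 2 units, time = 27
  J1 runs 2 units, time = 29
  J2 runs 2 units, time = 31
  J3 runs 2 units, time = 33
  J1 runs 2 units, time = 35
  J2 runs 2 units, time = 37
  J3 runs 2 units, time = 39
  J1 runs 2 units, time = 41
  J2 runs 1 units, time = 42
Finish times: [41, 42, 39, 15]
Average turnaround = 137/4 = 34.25

34.25


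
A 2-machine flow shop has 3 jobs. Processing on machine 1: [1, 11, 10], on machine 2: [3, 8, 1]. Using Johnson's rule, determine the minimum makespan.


Apply Johnson's rule:
  Group 1 (a <= b): [(1, 1, 3)]
  Group 2 (a > b): [(2, 11, 8), (3, 10, 1)]
Optimal job order: [1, 2, 3]
Schedule:
  Job 1: M1 done at 1, M2 done at 4
  Job 2: M1 done at 12, M2 done at 20
  Job 3: M1 done at 22, M2 done at 23
Makespan = 23

23


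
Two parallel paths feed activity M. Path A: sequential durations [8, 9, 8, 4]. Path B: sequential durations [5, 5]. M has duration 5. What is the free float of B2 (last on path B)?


ES(B2) = sum of predecessors on chain B = 5
EF(B2) = ES + duration = 5 + 5 = 10
Successor of B2 is M. ES(M) = max(sum(A), sum(B)) = max(29, 10) = 29
Free float = ES(successor) - EF(current) = 29 - 10 = 19

19


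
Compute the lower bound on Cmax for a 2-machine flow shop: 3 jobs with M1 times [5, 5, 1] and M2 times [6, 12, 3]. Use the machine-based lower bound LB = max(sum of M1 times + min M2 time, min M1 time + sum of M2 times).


LB1 = sum(M1 times) + min(M2 times) = 11 + 3 = 14
LB2 = min(M1 times) + sum(M2 times) = 1 + 21 = 22
Lower bound = max(LB1, LB2) = max(14, 22) = 22

22


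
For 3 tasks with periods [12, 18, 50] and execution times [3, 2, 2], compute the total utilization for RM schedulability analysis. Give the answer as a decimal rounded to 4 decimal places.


Compute individual utilizations (exact fractions):
  Task 1: C/T = 3/12 = 1/4 (approx. 0.25)
  Task 2: C/T = 2/18 = 1/9 (approx. 0.1111)
  Task 3: C/T = 2/50 = 1/25 (approx. 0.04)
Total utilization U = 1/4 + 1/9 + 1/25 = 361/900
Rounded to 4 decimal places: U = 0.4011
RM (Liu & Layland) bound for 3 tasks = 0.779763; compare with U = 361/900 (approx. 0.401111)
U <= bound, so schedulable by RM sufficient condition.

0.4011


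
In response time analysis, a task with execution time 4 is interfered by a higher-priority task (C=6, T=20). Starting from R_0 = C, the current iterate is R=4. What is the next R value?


R_next = C + ceil(R_prev / T_hp) * C_hp
ceil(4 / 20) = ceil(0.2) = 1
Interference = 1 * 6 = 6
R_next = 4 + 6 = 10

10


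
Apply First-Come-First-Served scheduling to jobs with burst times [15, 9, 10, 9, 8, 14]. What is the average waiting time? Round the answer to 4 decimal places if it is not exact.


FCFS order (as given): [15, 9, 10, 9, 8, 14]
Waiting times:
  Job 1: wait = 0
  Job 2: wait = 15
  Job 3: wait = 24
  Job 4: wait = 34
  Job 5: wait = 43
  Job 6: wait = 51
Sum of waiting times = 167
Average waiting time = 167/6 = 27.8333

27.8333


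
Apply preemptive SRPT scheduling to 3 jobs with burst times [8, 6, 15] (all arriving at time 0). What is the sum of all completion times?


Since all jobs arrive at t=0, SRPT equals SPT ordering.
SPT order: [6, 8, 15]
Completion times:
  Job 1: p=6, C=6
  Job 2: p=8, C=14
  Job 3: p=15, C=29
Total completion time = 6 + 14 + 29 = 49

49


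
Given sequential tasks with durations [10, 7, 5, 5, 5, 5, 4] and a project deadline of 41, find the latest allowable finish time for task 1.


LF(activity 1) = deadline - sum of successor durations
Successors: activities 2 through 7 with durations [7, 5, 5, 5, 5, 4]
Sum of successor durations = 31
LF = 41 - 31 = 10

10


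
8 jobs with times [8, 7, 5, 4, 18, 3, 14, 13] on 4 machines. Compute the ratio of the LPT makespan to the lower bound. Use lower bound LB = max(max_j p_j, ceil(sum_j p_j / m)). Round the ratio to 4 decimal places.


LPT order: [18, 14, 13, 8, 7, 5, 4, 3]
Machine loads after assignment: [18, 18, 18, 18]
LPT makespan = 18
Lower bound = max(max_job, ceil(total/4)) = max(18, 18) = 18
Ratio = 18 / 18 = 1.0

1.0


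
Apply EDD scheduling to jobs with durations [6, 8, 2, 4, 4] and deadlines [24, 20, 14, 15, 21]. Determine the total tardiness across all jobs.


Sort by due date (EDD order): [(2, 14), (4, 15), (8, 20), (4, 21), (6, 24)]
Compute completion times and tardiness:
  Job 1: p=2, d=14, C=2, tardiness=max(0,2-14)=0
  Job 2: p=4, d=15, C=6, tardiness=max(0,6-15)=0
  Job 3: p=8, d=20, C=14, tardiness=max(0,14-20)=0
  Job 4: p=4, d=21, C=18, tardiness=max(0,18-21)=0
  Job 5: p=6, d=24, C=24, tardiness=max(0,24-24)=0
Total tardiness = 0

0


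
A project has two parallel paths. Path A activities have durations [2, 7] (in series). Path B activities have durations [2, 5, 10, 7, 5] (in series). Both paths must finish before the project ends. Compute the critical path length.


Path A total = 2 + 7 = 9
Path B total = 2 + 5 + 10 + 7 + 5 = 29
Critical path = longest path = max(9, 29) = 29

29


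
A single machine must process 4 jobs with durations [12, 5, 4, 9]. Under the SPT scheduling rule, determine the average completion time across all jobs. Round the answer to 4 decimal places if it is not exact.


Sort jobs by processing time (SPT order): [4, 5, 9, 12]
Compute completion times sequentially:
  Job 1: processing = 4, completes at 4
  Job 2: processing = 5, completes at 9
  Job 3: processing = 9, completes at 18
  Job 4: processing = 12, completes at 30
Sum of completion times = 61
Average completion time = 61/4 = 15.25

15.25


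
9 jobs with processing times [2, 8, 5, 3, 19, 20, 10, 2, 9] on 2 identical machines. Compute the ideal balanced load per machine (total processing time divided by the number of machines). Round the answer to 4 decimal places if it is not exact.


Total processing time = 2 + 8 + 5 + 3 + 19 + 20 + 10 + 2 + 9 = 78
Number of machines = 2
Ideal balanced load = 78 / 2 = 39.0

39.0


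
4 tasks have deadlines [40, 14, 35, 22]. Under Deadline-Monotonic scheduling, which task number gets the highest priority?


Sort tasks by relative deadline (ascending):
  Task 2: deadline = 14
  Task 4: deadline = 22
  Task 3: deadline = 35
  Task 1: deadline = 40
Priority order (highest first): [2, 4, 3, 1]
Highest priority task = 2

2


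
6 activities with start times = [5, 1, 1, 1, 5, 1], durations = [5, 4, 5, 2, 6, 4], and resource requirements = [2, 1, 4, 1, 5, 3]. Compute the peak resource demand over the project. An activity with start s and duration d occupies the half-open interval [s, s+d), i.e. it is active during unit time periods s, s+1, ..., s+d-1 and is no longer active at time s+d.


Each activity i is active on [start_i, start_i + duration_i).
Compute total resource usage per time slot:
  t=0: active resources = [], total = 0
  t=1: active resources = [1, 4, 1, 3], total = 9
  t=2: active resources = [1, 4, 1, 3], total = 9
  t=3: active resources = [1, 4, 3], total = 8
  t=4: active resources = [1, 4, 3], total = 8
  t=5: active resources = [2, 4, 5], total = 11
  t=6: active resources = [2, 5], total = 7
  t=7: active resources = [2, 5], total = 7
  t=8: active resources = [2, 5], total = 7
  t=9: active resources = [2, 5], total = 7
  t=10: active resources = [5], total = 5
Peak resource demand = 11

11


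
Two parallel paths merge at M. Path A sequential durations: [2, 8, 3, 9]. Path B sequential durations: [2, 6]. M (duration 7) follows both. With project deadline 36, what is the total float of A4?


Forward pass: ES(A4) = sum of predecessors on chain A = 13
EF = ES + duration = 13 + 9 = 22
Backward pass: LF(M) = deadline = 36; LS(M) = 36 - 7 = 29
LF(A4) = LS(M) - sum(successors on chain A) = 29 - 0 = 29
LS = LF - duration = 29 - 9 = 20
Total float = LS - ES = 20 - 13 = 7

7


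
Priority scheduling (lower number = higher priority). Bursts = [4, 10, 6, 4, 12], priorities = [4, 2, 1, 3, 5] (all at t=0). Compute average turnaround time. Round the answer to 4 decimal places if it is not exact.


Sort by priority (ascending = highest first):
Order: [(1, 6), (2, 10), (3, 4), (4, 4), (5, 12)]
Completion times:
  Priority 1, burst=6, C=6
  Priority 2, burst=10, C=16
  Priority 3, burst=4, C=20
  Priority 4, burst=4, C=24
  Priority 5, burst=12, C=36
Average turnaround = 102/5 = 20.4

20.4


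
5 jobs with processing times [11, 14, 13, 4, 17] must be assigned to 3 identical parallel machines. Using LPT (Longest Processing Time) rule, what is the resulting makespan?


Sort jobs in decreasing order (LPT): [17, 14, 13, 11, 4]
Assign each job to the least loaded machine:
  Machine 1: jobs [17], load = 17
  Machine 2: jobs [14, 4], load = 18
  Machine 3: jobs [13, 11], load = 24
Makespan = max load = 24

24


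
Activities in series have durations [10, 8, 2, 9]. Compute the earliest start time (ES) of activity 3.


Activity 3 starts after activities 1 through 2 complete.
Predecessor durations: [10, 8]
ES = 10 + 8 = 18

18


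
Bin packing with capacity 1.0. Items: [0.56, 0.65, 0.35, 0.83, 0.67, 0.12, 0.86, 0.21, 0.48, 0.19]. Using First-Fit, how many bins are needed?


Place items sequentially using First-Fit:
  Item 0.56 -> new Bin 1
  Item 0.65 -> new Bin 2
  Item 0.35 -> Bin 1 (now 0.91)
  Item 0.83 -> new Bin 3
  Item 0.67 -> new Bin 4
  Item 0.12 -> Bin 2 (now 0.77)
  Item 0.86 -> new Bin 5
  Item 0.21 -> Bin 2 (now 0.98)
  Item 0.48 -> new Bin 6
  Item 0.19 -> Bin 4 (now 0.86)
Total bins used = 6

6


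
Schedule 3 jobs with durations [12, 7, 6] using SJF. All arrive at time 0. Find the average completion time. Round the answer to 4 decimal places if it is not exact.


SJF order (ascending): [6, 7, 12]
Completion times:
  Job 1: burst=6, C=6
  Job 2: burst=7, C=13
  Job 3: burst=12, C=25
Average completion = 44/3 = 14.6667

14.6667


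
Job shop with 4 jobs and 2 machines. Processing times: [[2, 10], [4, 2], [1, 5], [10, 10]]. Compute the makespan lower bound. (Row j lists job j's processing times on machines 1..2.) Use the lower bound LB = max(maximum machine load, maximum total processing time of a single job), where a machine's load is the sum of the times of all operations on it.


Machine loads:
  Machine 1: 2 + 4 + 1 + 10 = 17
  Machine 2: 10 + 2 + 5 + 10 = 27
Max machine load = 27
Job totals:
  Job 1: 12
  Job 2: 6
  Job 3: 6
  Job 4: 20
Max job total = 20
Lower bound = max(27, 20) = 27

27


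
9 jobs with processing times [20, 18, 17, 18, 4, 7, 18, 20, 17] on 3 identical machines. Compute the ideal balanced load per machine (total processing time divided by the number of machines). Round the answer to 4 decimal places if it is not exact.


Total processing time = 20 + 18 + 17 + 18 + 4 + 7 + 18 + 20 + 17 = 139
Number of machines = 3
Ideal balanced load = 139 / 3 = 46.3333

46.3333


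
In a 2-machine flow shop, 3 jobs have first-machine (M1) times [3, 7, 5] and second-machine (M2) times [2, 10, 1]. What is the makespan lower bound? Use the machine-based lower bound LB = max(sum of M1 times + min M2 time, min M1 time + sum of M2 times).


LB1 = sum(M1 times) + min(M2 times) = 15 + 1 = 16
LB2 = min(M1 times) + sum(M2 times) = 3 + 13 = 16
Lower bound = max(LB1, LB2) = max(16, 16) = 16

16


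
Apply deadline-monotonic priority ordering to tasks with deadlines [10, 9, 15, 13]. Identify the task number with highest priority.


Sort tasks by relative deadline (ascending):
  Task 2: deadline = 9
  Task 1: deadline = 10
  Task 4: deadline = 13
  Task 3: deadline = 15
Priority order (highest first): [2, 1, 4, 3]
Highest priority task = 2

2


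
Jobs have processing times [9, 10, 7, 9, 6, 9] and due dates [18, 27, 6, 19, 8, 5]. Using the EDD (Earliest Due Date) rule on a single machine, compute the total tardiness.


Sort by due date (EDD order): [(9, 5), (7, 6), (6, 8), (9, 18), (9, 19), (10, 27)]
Compute completion times and tardiness:
  Job 1: p=9, d=5, C=9, tardiness=max(0,9-5)=4
  Job 2: p=7, d=6, C=16, tardiness=max(0,16-6)=10
  Job 3: p=6, d=8, C=22, tardiness=max(0,22-8)=14
  Job 4: p=9, d=18, C=31, tardiness=max(0,31-18)=13
  Job 5: p=9, d=19, C=40, tardiness=max(0,40-19)=21
  Job 6: p=10, d=27, C=50, tardiness=max(0,50-27)=23
Total tardiness = 85

85


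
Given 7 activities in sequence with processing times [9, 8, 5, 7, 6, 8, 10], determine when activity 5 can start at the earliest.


Activity 5 starts after activities 1 through 4 complete.
Predecessor durations: [9, 8, 5, 7]
ES = 9 + 8 + 5 + 7 = 29

29


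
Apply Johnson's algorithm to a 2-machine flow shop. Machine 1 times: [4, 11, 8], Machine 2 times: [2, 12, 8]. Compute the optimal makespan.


Apply Johnson's rule:
  Group 1 (a <= b): [(3, 8, 8), (2, 11, 12)]
  Group 2 (a > b): [(1, 4, 2)]
Optimal job order: [3, 2, 1]
Schedule:
  Job 3: M1 done at 8, M2 done at 16
  Job 2: M1 done at 19, M2 done at 31
  Job 1: M1 done at 23, M2 done at 33
Makespan = 33

33


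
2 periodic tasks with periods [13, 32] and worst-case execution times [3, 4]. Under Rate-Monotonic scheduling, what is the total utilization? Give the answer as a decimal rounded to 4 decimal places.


Compute individual utilizations (exact fractions):
  Task 1: C/T = 3/13 (approx. 0.2308)
  Task 2: C/T = 4/32 = 1/8 (approx. 0.125)
Total utilization U = 3/13 + 1/8 = 37/104
Rounded to 4 decimal places: U = 0.3558
RM (Liu & Layland) bound for 2 tasks = 0.828427; compare with U = 37/104 (approx. 0.355769)
U <= bound, so schedulable by RM sufficient condition.

0.3558


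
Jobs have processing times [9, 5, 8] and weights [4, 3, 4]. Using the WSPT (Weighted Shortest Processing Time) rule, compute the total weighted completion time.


Compute p/w ratios and sort ascending (WSPT): [(5, 3), (8, 4), (9, 4)]
Compute weighted completion times:
  Job (p=5,w=3): C=5, w*C=3*5=15
  Job (p=8,w=4): C=13, w*C=4*13=52
  Job (p=9,w=4): C=22, w*C=4*22=88
Total weighted completion time = 155

155


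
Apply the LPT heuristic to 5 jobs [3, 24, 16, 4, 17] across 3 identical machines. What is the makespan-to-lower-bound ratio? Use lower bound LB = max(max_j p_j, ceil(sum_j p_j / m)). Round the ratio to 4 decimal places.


LPT order: [24, 17, 16, 4, 3]
Machine loads after assignment: [24, 20, 20]
LPT makespan = 24
Lower bound = max(max_job, ceil(total/3)) = max(24, 22) = 24
Ratio = 24 / 24 = 1.0

1.0


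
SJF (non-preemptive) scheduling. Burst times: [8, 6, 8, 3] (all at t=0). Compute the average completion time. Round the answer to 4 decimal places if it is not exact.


SJF order (ascending): [3, 6, 8, 8]
Completion times:
  Job 1: burst=3, C=3
  Job 2: burst=6, C=9
  Job 3: burst=8, C=17
  Job 4: burst=8, C=25
Average completion = 54/4 = 13.5

13.5


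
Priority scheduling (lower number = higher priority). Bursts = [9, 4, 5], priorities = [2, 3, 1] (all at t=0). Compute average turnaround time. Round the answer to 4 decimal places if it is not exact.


Sort by priority (ascending = highest first):
Order: [(1, 5), (2, 9), (3, 4)]
Completion times:
  Priority 1, burst=5, C=5
  Priority 2, burst=9, C=14
  Priority 3, burst=4, C=18
Average turnaround = 37/3 = 12.3333

12.3333


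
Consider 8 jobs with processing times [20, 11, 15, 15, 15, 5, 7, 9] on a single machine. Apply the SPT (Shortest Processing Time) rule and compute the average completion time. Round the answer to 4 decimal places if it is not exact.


Sort jobs by processing time (SPT order): [5, 7, 9, 11, 15, 15, 15, 20]
Compute completion times sequentially:
  Job 1: processing = 5, completes at 5
  Job 2: processing = 7, completes at 12
  Job 3: processing = 9, completes at 21
  Job 4: processing = 11, completes at 32
  Job 5: processing = 15, completes at 47
  Job 6: processing = 15, completes at 62
  Job 7: processing = 15, completes at 77
  Job 8: processing = 20, completes at 97
Sum of completion times = 353
Average completion time = 353/8 = 44.125

44.125


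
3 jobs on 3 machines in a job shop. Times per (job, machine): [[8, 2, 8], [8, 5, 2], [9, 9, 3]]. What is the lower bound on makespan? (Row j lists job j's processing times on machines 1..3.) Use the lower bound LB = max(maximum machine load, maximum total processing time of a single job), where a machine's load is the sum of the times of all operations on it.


Machine loads:
  Machine 1: 8 + 8 + 9 = 25
  Machine 2: 2 + 5 + 9 = 16
  Machine 3: 8 + 2 + 3 = 13
Max machine load = 25
Job totals:
  Job 1: 18
  Job 2: 15
  Job 3: 21
Max job total = 21
Lower bound = max(25, 21) = 25

25


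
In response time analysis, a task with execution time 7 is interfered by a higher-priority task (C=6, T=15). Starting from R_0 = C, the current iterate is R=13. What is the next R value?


R_next = C + ceil(R_prev / T_hp) * C_hp
ceil(13 / 15) = ceil(0.8667) = 1
Interference = 1 * 6 = 6
R_next = 7 + 6 = 13
R_next = R_prev, so the iteration has converged (response time = 13).

13


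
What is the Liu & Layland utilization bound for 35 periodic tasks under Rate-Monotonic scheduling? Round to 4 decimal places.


Compute 2^(1/35) = 1.0200016094
Subtract 1: 1.0200016094 - 1 = 0.0200016094
Multiply by n: 35 * 0.0200016094 = 0.7000563290
Round to 4 dp: 0.7001

0.7001


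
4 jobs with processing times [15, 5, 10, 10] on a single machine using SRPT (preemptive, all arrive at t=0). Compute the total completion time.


Since all jobs arrive at t=0, SRPT equals SPT ordering.
SPT order: [5, 10, 10, 15]
Completion times:
  Job 1: p=5, C=5
  Job 2: p=10, C=15
  Job 3: p=10, C=25
  Job 4: p=15, C=40
Total completion time = 5 + 15 + 25 + 40 = 85

85


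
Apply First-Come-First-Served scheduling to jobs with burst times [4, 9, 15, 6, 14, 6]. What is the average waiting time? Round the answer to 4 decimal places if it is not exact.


FCFS order (as given): [4, 9, 15, 6, 14, 6]
Waiting times:
  Job 1: wait = 0
  Job 2: wait = 4
  Job 3: wait = 13
  Job 4: wait = 28
  Job 5: wait = 34
  Job 6: wait = 48
Sum of waiting times = 127
Average waiting time = 127/6 = 21.1667

21.1667


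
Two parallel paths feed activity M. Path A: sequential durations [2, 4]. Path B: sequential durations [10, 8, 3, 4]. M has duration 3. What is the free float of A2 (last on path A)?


ES(A2) = sum of predecessors on chain A = 2
EF(A2) = ES + duration = 2 + 4 = 6
Successor of A2 is M. ES(M) = max(sum(A), sum(B)) = max(6, 25) = 25
Free float = ES(successor) - EF(current) = 25 - 6 = 19

19


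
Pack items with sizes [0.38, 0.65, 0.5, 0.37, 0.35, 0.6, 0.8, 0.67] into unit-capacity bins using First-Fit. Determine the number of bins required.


Place items sequentially using First-Fit:
  Item 0.38 -> new Bin 1
  Item 0.65 -> new Bin 2
  Item 0.5 -> Bin 1 (now 0.88)
  Item 0.37 -> new Bin 3
  Item 0.35 -> Bin 2 (now 1.0)
  Item 0.6 -> Bin 3 (now 0.97)
  Item 0.8 -> new Bin 4
  Item 0.67 -> new Bin 5
Total bins used = 5

5


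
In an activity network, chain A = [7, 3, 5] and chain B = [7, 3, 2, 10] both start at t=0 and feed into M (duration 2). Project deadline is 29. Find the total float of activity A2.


Forward pass: ES(A2) = sum of predecessors on chain A = 7
EF = ES + duration = 7 + 3 = 10
Backward pass: LF(M) = deadline = 29; LS(M) = 29 - 2 = 27
LF(A2) = LS(M) - sum(successors on chain A) = 27 - 5 = 22
LS = LF - duration = 22 - 3 = 19
Total float = LS - ES = 19 - 7 = 12

12


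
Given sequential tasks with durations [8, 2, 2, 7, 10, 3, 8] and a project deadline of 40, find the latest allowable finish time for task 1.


LF(activity 1) = deadline - sum of successor durations
Successors: activities 2 through 7 with durations [2, 2, 7, 10, 3, 8]
Sum of successor durations = 32
LF = 40 - 32 = 8

8


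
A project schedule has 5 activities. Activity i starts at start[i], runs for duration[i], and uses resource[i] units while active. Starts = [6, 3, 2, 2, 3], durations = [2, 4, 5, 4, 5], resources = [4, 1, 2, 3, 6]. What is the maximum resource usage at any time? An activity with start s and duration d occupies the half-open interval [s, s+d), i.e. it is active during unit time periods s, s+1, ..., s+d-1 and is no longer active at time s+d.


Each activity i is active on [start_i, start_i + duration_i).
Compute total resource usage per time slot:
  t=0: active resources = [], total = 0
  t=1: active resources = [], total = 0
  t=2: active resources = [2, 3], total = 5
  t=3: active resources = [1, 2, 3, 6], total = 12
  t=4: active resources = [1, 2, 3, 6], total = 12
  t=5: active resources = [1, 2, 3, 6], total = 12
  t=6: active resources = [4, 1, 2, 6], total = 13
  t=7: active resources = [4, 6], total = 10
Peak resource demand = 13

13


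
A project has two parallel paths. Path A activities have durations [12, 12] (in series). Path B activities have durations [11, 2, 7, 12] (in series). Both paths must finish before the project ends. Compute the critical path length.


Path A total = 12 + 12 = 24
Path B total = 11 + 2 + 7 + 12 = 32
Critical path = longest path = max(24, 32) = 32

32


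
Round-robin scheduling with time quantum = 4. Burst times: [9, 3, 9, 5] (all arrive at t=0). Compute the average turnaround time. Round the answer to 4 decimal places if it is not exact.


Time quantum = 4
Execution trace:
  J1 runs 4 units, time = 4
  J2 runs 3 units, time = 7
  J3 runs 4 units, time = 11
  J4 runs 4 units, time = 15
  J1 runs 4 units, time = 19
  J3 runs 4 units, time = 23
  J4 runs 1 units, time = 24
  J1 runs 1 units, time = 25
  J3 runs 1 units, time = 26
Finish times: [25, 7, 26, 24]
Average turnaround = 82/4 = 20.5

20.5


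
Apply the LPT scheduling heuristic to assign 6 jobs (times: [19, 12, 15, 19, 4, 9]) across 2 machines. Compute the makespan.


Sort jobs in decreasing order (LPT): [19, 19, 15, 12, 9, 4]
Assign each job to the least loaded machine:
  Machine 1: jobs [19, 15, 4], load = 38
  Machine 2: jobs [19, 12, 9], load = 40
Makespan = max load = 40

40


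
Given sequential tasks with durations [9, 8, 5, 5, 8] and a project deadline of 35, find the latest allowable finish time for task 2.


LF(activity 2) = deadline - sum of successor durations
Successors: activities 3 through 5 with durations [5, 5, 8]
Sum of successor durations = 18
LF = 35 - 18 = 17

17


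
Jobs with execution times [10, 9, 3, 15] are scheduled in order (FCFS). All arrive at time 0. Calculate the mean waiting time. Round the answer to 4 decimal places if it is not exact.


FCFS order (as given): [10, 9, 3, 15]
Waiting times:
  Job 1: wait = 0
  Job 2: wait = 10
  Job 3: wait = 19
  Job 4: wait = 22
Sum of waiting times = 51
Average waiting time = 51/4 = 12.75

12.75


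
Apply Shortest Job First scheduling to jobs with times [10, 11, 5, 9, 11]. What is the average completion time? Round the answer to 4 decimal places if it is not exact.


SJF order (ascending): [5, 9, 10, 11, 11]
Completion times:
  Job 1: burst=5, C=5
  Job 2: burst=9, C=14
  Job 3: burst=10, C=24
  Job 4: burst=11, C=35
  Job 5: burst=11, C=46
Average completion = 124/5 = 24.8

24.8


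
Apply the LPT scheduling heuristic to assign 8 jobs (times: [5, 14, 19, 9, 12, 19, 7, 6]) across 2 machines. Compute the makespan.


Sort jobs in decreasing order (LPT): [19, 19, 14, 12, 9, 7, 6, 5]
Assign each job to the least loaded machine:
  Machine 1: jobs [19, 14, 7, 6], load = 46
  Machine 2: jobs [19, 12, 9, 5], load = 45
Makespan = max load = 46

46


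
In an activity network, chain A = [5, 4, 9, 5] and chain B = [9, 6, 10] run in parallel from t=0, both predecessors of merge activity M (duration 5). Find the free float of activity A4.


ES(A4) = sum of predecessors on chain A = 18
EF(A4) = ES + duration = 18 + 5 = 23
Successor of A4 is M. ES(M) = max(sum(A), sum(B)) = max(23, 25) = 25
Free float = ES(successor) - EF(current) = 25 - 23 = 2

2


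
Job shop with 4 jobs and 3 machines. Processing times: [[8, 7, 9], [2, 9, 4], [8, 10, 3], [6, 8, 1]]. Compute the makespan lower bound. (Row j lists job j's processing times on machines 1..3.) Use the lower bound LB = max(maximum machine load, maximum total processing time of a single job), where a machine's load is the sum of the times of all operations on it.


Machine loads:
  Machine 1: 8 + 2 + 8 + 6 = 24
  Machine 2: 7 + 9 + 10 + 8 = 34
  Machine 3: 9 + 4 + 3 + 1 = 17
Max machine load = 34
Job totals:
  Job 1: 24
  Job 2: 15
  Job 3: 21
  Job 4: 15
Max job total = 24
Lower bound = max(34, 24) = 34

34


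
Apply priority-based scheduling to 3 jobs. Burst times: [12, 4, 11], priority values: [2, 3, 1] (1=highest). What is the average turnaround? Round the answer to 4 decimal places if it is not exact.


Sort by priority (ascending = highest first):
Order: [(1, 11), (2, 12), (3, 4)]
Completion times:
  Priority 1, burst=11, C=11
  Priority 2, burst=12, C=23
  Priority 3, burst=4, C=27
Average turnaround = 61/3 = 20.3333

20.3333


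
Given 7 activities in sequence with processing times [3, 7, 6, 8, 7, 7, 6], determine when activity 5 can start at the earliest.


Activity 5 starts after activities 1 through 4 complete.
Predecessor durations: [3, 7, 6, 8]
ES = 3 + 7 + 6 + 8 = 24

24


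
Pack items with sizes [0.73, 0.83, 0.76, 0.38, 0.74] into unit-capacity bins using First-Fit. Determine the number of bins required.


Place items sequentially using First-Fit:
  Item 0.73 -> new Bin 1
  Item 0.83 -> new Bin 2
  Item 0.76 -> new Bin 3
  Item 0.38 -> new Bin 4
  Item 0.74 -> new Bin 5
Total bins used = 5

5


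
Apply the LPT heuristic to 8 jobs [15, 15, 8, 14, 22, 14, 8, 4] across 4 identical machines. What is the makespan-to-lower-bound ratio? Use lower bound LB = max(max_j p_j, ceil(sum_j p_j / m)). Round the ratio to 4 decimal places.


LPT order: [22, 15, 15, 14, 14, 8, 8, 4]
Machine loads after assignment: [26, 23, 23, 28]
LPT makespan = 28
Lower bound = max(max_job, ceil(total/4)) = max(22, 25) = 25
Ratio = 28 / 25 = 1.12

1.12


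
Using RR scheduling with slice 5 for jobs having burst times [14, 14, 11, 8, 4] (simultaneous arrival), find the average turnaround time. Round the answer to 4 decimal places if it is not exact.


Time quantum = 5
Execution trace:
  J1 runs 5 units, time = 5
  J2 runs 5 units, time = 10
  J3 runs 5 units, time = 15
  J4 runs 5 units, time = 20
  J5 runs 4 units, time = 24
  J1 runs 5 units, time = 29
  J2 runs 5 units, time = 34
  J3 runs 5 units, time = 39
  J4 runs 3 units, time = 42
  J1 runs 4 units, time = 46
  J2 runs 4 units, time = 50
  J3 runs 1 units, time = 51
Finish times: [46, 50, 51, 42, 24]
Average turnaround = 213/5 = 42.6

42.6


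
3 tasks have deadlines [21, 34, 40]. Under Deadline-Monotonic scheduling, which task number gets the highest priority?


Sort tasks by relative deadline (ascending):
  Task 1: deadline = 21
  Task 2: deadline = 34
  Task 3: deadline = 40
Priority order (highest first): [1, 2, 3]
Highest priority task = 1

1


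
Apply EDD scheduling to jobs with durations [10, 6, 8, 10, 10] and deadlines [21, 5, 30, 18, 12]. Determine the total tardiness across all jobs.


Sort by due date (EDD order): [(6, 5), (10, 12), (10, 18), (10, 21), (8, 30)]
Compute completion times and tardiness:
  Job 1: p=6, d=5, C=6, tardiness=max(0,6-5)=1
  Job 2: p=10, d=12, C=16, tardiness=max(0,16-12)=4
  Job 3: p=10, d=18, C=26, tardiness=max(0,26-18)=8
  Job 4: p=10, d=21, C=36, tardiness=max(0,36-21)=15
  Job 5: p=8, d=30, C=44, tardiness=max(0,44-30)=14
Total tardiness = 42

42


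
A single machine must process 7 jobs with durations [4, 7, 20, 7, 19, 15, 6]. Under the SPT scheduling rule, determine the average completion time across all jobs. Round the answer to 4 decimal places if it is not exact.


Sort jobs by processing time (SPT order): [4, 6, 7, 7, 15, 19, 20]
Compute completion times sequentially:
  Job 1: processing = 4, completes at 4
  Job 2: processing = 6, completes at 10
  Job 3: processing = 7, completes at 17
  Job 4: processing = 7, completes at 24
  Job 5: processing = 15, completes at 39
  Job 6: processing = 19, completes at 58
  Job 7: processing = 20, completes at 78
Sum of completion times = 230
Average completion time = 230/7 = 32.8571

32.8571


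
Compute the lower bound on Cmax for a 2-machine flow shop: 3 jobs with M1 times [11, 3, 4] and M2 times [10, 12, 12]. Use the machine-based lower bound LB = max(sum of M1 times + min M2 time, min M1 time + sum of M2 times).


LB1 = sum(M1 times) + min(M2 times) = 18 + 10 = 28
LB2 = min(M1 times) + sum(M2 times) = 3 + 34 = 37
Lower bound = max(LB1, LB2) = max(28, 37) = 37

37


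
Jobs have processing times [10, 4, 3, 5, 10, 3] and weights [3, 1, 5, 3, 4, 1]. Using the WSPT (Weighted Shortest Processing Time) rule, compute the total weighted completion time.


Compute p/w ratios and sort ascending (WSPT): [(3, 5), (5, 3), (10, 4), (3, 1), (10, 3), (4, 1)]
Compute weighted completion times:
  Job (p=3,w=5): C=3, w*C=5*3=15
  Job (p=5,w=3): C=8, w*C=3*8=24
  Job (p=10,w=4): C=18, w*C=4*18=72
  Job (p=3,w=1): C=21, w*C=1*21=21
  Job (p=10,w=3): C=31, w*C=3*31=93
  Job (p=4,w=1): C=35, w*C=1*35=35
Total weighted completion time = 260

260


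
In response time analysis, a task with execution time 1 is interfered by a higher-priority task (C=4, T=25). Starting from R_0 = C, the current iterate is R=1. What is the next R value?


R_next = C + ceil(R_prev / T_hp) * C_hp
ceil(1 / 25) = ceil(0.04) = 1
Interference = 1 * 4 = 4
R_next = 1 + 4 = 5

5


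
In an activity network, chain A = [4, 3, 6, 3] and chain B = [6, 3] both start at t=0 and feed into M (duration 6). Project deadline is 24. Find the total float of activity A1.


Forward pass: ES(A1) = sum of predecessors on chain A = 0
EF = ES + duration = 0 + 4 = 4
Backward pass: LF(M) = deadline = 24; LS(M) = 24 - 6 = 18
LF(A1) = LS(M) - sum(successors on chain A) = 18 - 12 = 6
LS = LF - duration = 6 - 4 = 2
Total float = LS - ES = 2 - 0 = 2

2


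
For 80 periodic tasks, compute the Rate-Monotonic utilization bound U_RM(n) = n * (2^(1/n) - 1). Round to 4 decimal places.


Compute 2^(1/80) = 1.0087019838
Subtract 1: 1.0087019838 - 1 = 0.0087019838
Multiply by n: 80 * 0.0087019838 = 0.6961587040
Round to 4 dp: 0.6962

0.6962


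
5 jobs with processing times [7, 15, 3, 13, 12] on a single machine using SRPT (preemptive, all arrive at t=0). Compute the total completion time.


Since all jobs arrive at t=0, SRPT equals SPT ordering.
SPT order: [3, 7, 12, 13, 15]
Completion times:
  Job 1: p=3, C=3
  Job 2: p=7, C=10
  Job 3: p=12, C=22
  Job 4: p=13, C=35
  Job 5: p=15, C=50
Total completion time = 3 + 10 + 22 + 35 + 50 = 120

120


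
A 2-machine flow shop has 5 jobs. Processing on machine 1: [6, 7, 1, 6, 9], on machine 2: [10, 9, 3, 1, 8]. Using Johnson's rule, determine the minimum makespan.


Apply Johnson's rule:
  Group 1 (a <= b): [(3, 1, 3), (1, 6, 10), (2, 7, 9)]
  Group 2 (a > b): [(5, 9, 8), (4, 6, 1)]
Optimal job order: [3, 1, 2, 5, 4]
Schedule:
  Job 3: M1 done at 1, M2 done at 4
  Job 1: M1 done at 7, M2 done at 17
  Job 2: M1 done at 14, M2 done at 26
  Job 5: M1 done at 23, M2 done at 34
  Job 4: M1 done at 29, M2 done at 35
Makespan = 35

35


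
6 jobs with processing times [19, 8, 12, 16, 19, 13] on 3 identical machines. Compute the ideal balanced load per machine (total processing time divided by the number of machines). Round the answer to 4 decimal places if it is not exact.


Total processing time = 19 + 8 + 12 + 16 + 19 + 13 = 87
Number of machines = 3
Ideal balanced load = 87 / 3 = 29.0

29.0


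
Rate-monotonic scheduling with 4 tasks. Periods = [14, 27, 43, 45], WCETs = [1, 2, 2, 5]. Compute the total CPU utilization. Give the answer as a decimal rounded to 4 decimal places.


Compute individual utilizations (exact fractions):
  Task 1: C/T = 1/14 (approx. 0.0714)
  Task 2: C/T = 2/27 (approx. 0.0741)
  Task 3: C/T = 2/43 (approx. 0.0465)
  Task 4: C/T = 5/45 = 1/9 (approx. 0.1111)
Total utilization U = 1/14 + 2/27 + 2/43 + 1/9 = 4927/16254
Rounded to 4 decimal places: U = 0.3031
RM (Liu & Layland) bound for 4 tasks = 0.756828; compare with U = 4927/16254 (approx. 0.303125)
U <= bound, so schedulable by RM sufficient condition.

0.3031


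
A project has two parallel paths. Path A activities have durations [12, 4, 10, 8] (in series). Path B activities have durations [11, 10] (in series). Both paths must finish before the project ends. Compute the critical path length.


Path A total = 12 + 4 + 10 + 8 = 34
Path B total = 11 + 10 = 21
Critical path = longest path = max(34, 21) = 34

34


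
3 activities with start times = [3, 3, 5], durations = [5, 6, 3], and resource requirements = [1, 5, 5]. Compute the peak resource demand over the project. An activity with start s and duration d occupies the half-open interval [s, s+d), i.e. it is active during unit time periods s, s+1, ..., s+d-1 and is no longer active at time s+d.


Each activity i is active on [start_i, start_i + duration_i).
Compute total resource usage per time slot:
  t=0: active resources = [], total = 0
  t=1: active resources = [], total = 0
  t=2: active resources = [], total = 0
  t=3: active resources = [1, 5], total = 6
  t=4: active resources = [1, 5], total = 6
  t=5: active resources = [1, 5, 5], total = 11
  t=6: active resources = [1, 5, 5], total = 11
  t=7: active resources = [1, 5, 5], total = 11
  t=8: active resources = [5], total = 5
Peak resource demand = 11

11
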